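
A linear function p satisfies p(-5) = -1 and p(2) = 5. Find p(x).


p(x) = mx + b. Using p(-5)=-1, p(2)=5:
m = (-1 - 5)/(-5 - 2) = -6/-7 = 6/7
b = -1 - m*(-5) = -1 + 30/7 = 23/7
p(x) = (6/7)x + (23/7)


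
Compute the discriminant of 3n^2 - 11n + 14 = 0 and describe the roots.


D = b^2 - 4ac = (-11)^2 - 4(3)(14) = 121 - 168 = -47
Since D < 0: two complex conjugate roots (no real roots)


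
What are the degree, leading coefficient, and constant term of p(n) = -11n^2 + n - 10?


Highest power of n is 2, with coefficient -11. Constant term is -10.
Degree = 2, leading coefficient = -11, constant term = -10


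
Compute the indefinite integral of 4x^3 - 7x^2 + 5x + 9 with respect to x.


Reverse power rule on each term:
  ∫ 4x^3 dx = x^4
  ∫ -7x^2 dx = -(7/3)x^3
  ∫ 5x dx = (5/2)x^2
  ∫ 9 dx = 9x
F(x) = x^4 - (7/3)x^3 + (5/2)x^2 + 9x + C


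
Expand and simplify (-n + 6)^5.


Expand (-n + 6)^5 by repeated multiplication:
  (-n + 6)^2 = n^2 - 12n + 36
  (-n + 6)^3 = -n^3 + 18n^2 - 108n + 216
  (-n + 6)^4 = n^4 - 24n^3 + 216n^2 - 864n + 1296
= -n^5 + 30n^4 - 360n^3 + 2160n^2 - 6480n + 7776


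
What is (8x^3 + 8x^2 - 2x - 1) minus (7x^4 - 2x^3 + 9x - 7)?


Distribute the minus sign:
  (8x^3 + 8x^2 - 2x - 1)
- (7x^4 - 2x^3 + 9x - 7)
Negate second polynomial: -7x^4 + 2x^3 - 9x + 7
Add: -7x^4 + 10x^3 + 8x^2 - 11x + 6


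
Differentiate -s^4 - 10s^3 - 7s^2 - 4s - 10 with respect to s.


Apply the power rule term by term:
  d/ds(-s^4) = -4s^3
  d/ds(-10s^3) = -30s^2
  d/ds(-7s^2) = -14s
  d/ds(-4s) = -4
  d/ds(-10) = 0
p'(s) = -4s^3 - 30s^2 - 14s - 4


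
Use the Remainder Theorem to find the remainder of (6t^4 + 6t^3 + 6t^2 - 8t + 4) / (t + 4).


By the Remainder Theorem, the remainder equals p(-4):
  6*(-4)^4 = 1536
  6*(-4)^3 = -384
  6*(-4)^2 = 96
  -8*(-4)^1 = 32
  constant: 4
Sum: 1536 - 384 + 96 + 32 + 4 = 1284


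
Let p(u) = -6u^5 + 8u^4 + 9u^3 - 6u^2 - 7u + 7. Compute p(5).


Using direct substitution:
  -6 * (5)^5 = -18750
  8 * (5)^4 = 5000
  9 * (5)^3 = 1125
  -6 * (5)^2 = -150
  -7 * (5)^1 = -35
  constant: 7
Sum = -18750 + 5000 + 1125 - 150 - 35 + 7 = -12803


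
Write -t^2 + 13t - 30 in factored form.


Roots satisfy r1 + r2 = -b/a = 13 and r1*r2 = c/a = 30.
So r1 = 10, r2 = 3.
-t^2 + 13t - 30 = -(t - r1)(t - r2) = -(t - 10)(t - 3)


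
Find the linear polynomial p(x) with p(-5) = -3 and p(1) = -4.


p(x) = mx + b. Using p(-5)=-3, p(1)=-4:
m = (-3 + 4)/(-5 - 1) = 1/-6 = -1/6
b = -3 - m*(-5) = -3 - 5/6 = -23/6
p(x) = -(1/6)x - (23/6)


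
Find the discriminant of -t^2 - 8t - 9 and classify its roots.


D = b^2 - 4ac = (-8)^2 - 4(-1)(-9) = 64 - 36 = 28
Since D > 0: two distinct irrational roots


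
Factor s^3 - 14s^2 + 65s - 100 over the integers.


Try integer roots (divisors of -100). s=5: p(5)=0.
Divide out (s - 5): quotient is s^2 - 9s + 20.
Factor the quadratic: (s - 5)(s - 4)
Result: (s - 5)(s - 5)(s - 4)


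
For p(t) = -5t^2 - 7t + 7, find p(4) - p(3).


p(4) = -101
p(3) = -59
p(4) - p(3) = -101 + 59 = -42


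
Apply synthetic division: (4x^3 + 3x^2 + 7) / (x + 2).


Synthetic division with c = -2. Coefficients: 4, 3, 0, 7
Bring down 4.
  4 * -2 = -8; -8 + 3 = -5
  -5 * -2 = 10; 10 + 0 = 10
  10 * -2 = -20; -20 + 7 = -13
Quotient: 4x^2 - 5x + 10, Remainder: -13


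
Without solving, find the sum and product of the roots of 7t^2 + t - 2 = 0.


For at^2+bt+c=0: sum = -b/a, product = c/a.
a=7, b=1, c=-2
Sum = -(1)/7 = -1/7
Product = (-2)/7 = -2/7


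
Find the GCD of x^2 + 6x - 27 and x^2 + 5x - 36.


Factor each:
  x^2 + 6x - 27 = (x + 9)(x - 3)
  x^2 + 5x - 36 = (x + 9)(x - 4)
Common monic factor: x + 9


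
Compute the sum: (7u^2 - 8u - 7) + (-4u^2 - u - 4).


Align terms by degree and add:
  7u^2 - 8u - 7
  -4u^2 - u - 4
= 3u^2 - 9u - 11


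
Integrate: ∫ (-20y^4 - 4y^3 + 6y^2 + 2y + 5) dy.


Reverse power rule on each term:
  ∫ -20y^4 dy = -4y^5
  ∫ -4y^3 dy = -y^4
  ∫ 6y^2 dy = 2y^3
  ∫ 2y dy = y^2
  ∫ 5 dy = 5y
F(y) = -4y^5 - y^4 + 2y^3 + y^2 + 5y + C


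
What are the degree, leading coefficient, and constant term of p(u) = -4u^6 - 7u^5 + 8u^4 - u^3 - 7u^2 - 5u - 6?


Highest power of u is 6, with coefficient -4. Constant term is -6.
Degree = 6, leading coefficient = -4, constant term = -6


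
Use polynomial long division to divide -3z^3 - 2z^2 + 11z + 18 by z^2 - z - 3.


(-3z^3 - 2z^2 + 11z + 18) / (z^2 - z - 3)
Step 1: -3z * (z^2 - z - 3) = -3z^3 + 3z^2 + 9z; subtract.
Step 2: -5 * (z^2 - z - 3) = -5z^2 + 5z + 15; subtract.
Quotient: -3z - 5, Remainder: -3z + 3


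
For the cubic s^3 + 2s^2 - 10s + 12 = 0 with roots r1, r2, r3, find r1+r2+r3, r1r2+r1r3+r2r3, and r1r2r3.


Monic cubic s^3+bs^2+cs+d=0: sum=-b, pairwise sum=c, product=-d.
b=2, c=-10, d=12
r1+r2+r3 = -2
r1r2+r1r3+r2r3 = -10
r1r2r3 = -12


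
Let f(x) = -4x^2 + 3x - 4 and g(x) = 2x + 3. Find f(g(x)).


Substitute g(x) into f:
f(g(x)) = -4*(2x + 3)^2 + 3*(2x + 3) + (-4)
(2x + 3)^2 = 4x^2 + 12x + 9
Expand and combine: -16x^2 - 42x - 31


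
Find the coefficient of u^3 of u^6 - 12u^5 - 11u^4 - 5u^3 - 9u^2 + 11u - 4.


Read off the coefficient of u^3: -5


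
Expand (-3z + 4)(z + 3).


Distribute each term of the first polynomial:
  (-3z)(z + 3) = -3z^2 - 9z
  (4)(z + 3) = 4z + 12
Sum: -3z^2 - 5z + 12


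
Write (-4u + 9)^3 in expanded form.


Expand (-4u + 9)^3 by repeated multiplication:
  (-4u + 9)^2 = 16u^2 - 72u + 81
= -64u^3 + 432u^2 - 972u + 729


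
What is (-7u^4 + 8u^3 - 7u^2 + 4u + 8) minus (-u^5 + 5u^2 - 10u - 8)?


Distribute the minus sign:
  (-7u^4 + 8u^3 - 7u^2 + 4u + 8)
- (-u^5 + 5u^2 - 10u - 8)
Negate second polynomial: u^5 - 5u^2 + 10u + 8
Add: u^5 - 7u^4 + 8u^3 - 12u^2 + 14u + 16


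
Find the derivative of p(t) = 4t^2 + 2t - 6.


Apply the power rule term by term:
  d/dt(4t^2) = 8t
  d/dt(2t) = 2
  d/dt(-6) = 0
p'(t) = 8t + 2


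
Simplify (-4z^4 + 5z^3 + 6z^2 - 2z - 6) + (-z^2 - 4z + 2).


Align terms by degree and add:
  -4z^4 + 5z^3 + 6z^2 - 2z - 6
  -z^2 - 4z + 2
= -4z^4 + 5z^3 + 5z^2 - 6z - 4


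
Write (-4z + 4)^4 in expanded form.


Expand (-4z + 4)^4 by repeated multiplication:
  (-4z + 4)^2 = 16z^2 - 32z + 16
  (-4z + 4)^3 = -64z^3 + 192z^2 - 192z + 64
= 256z^4 - 1024z^3 + 1536z^2 - 1024z + 256


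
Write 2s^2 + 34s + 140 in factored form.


Roots satisfy r1 + r2 = -b/a = -17 and r1*r2 = c/a = 70.
So r1 = -10, r2 = -7.
2s^2 + 34s + 140 = 2(s - r1)(s - r2) = 2(s + 10)(s + 7)


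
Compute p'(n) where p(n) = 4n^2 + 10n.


Apply the power rule term by term:
  d/dn(4n^2) = 8n
  d/dn(10n) = 10
p'(n) = 8n + 10


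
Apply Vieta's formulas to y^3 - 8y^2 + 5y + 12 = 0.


Monic cubic y^3+by^2+cy+d=0: sum=-b, pairwise sum=c, product=-d.
b=-8, c=5, d=12
r1+r2+r3 = 8
r1r2+r1r3+r2r3 = 5
r1r2r3 = -12


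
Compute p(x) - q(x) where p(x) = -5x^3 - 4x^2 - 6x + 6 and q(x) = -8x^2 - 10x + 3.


Distribute the minus sign:
  (-5x^3 - 4x^2 - 6x + 6)
- (-8x^2 - 10x + 3)
Negate second polynomial: 8x^2 + 10x - 3
Add: -5x^3 + 4x^2 + 4x + 3


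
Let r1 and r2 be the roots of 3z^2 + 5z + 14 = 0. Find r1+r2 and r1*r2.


For az^2+bz+c=0: sum = -b/a, product = c/a.
a=3, b=5, c=14
Sum = -(5)/3 = -5/3
Product = (14)/3 = 14/3


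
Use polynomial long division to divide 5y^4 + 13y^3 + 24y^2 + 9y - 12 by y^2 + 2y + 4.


(5y^4 + 13y^3 + 24y^2 + 9y - 12) / (y^2 + 2y + 4)
Step 1: 5y^2 * (y^2 + 2y + 4) = 5y^4 + 10y^3 + 20y^2; subtract.
Step 2: 3y * (y^2 + 2y + 4) = 3y^3 + 6y^2 + 12y; subtract.
Step 3: -2 * (y^2 + 2y + 4) = -2y^2 - 4y - 8; subtract.
Quotient: 5y^2 + 3y - 2, Remainder: y - 4


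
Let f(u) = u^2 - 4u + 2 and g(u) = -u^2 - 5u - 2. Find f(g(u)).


Substitute g(u) into f:
f(g(u)) = 1*(-u^2 - 5u - 2)^2 + (-4)*(-u^2 - 5u - 2) + 2
(-u^2 - 5u - 2)^2 = u^4 + 10u^3 + 29u^2 + 20u + 4
Expand and combine: u^4 + 10u^3 + 33u^2 + 40u + 14


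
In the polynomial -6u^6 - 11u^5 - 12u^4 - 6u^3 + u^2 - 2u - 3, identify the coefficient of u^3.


Read off the coefficient of u^3: -6


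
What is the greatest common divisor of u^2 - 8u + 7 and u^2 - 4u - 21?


Factor each:
  u^2 - 8u + 7 = (u - 7)(u - 1)
  u^2 - 4u - 21 = (u - 7)(u + 3)
Common monic factor: u - 7


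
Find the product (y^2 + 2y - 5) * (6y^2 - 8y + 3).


Distribute each term of the first polynomial:
  (y^2)(6y^2 - 8y + 3) = 6y^4 - 8y^3 + 3y^2
  (2y)(6y^2 - 8y + 3) = 12y^3 - 16y^2 + 6y
  (-5)(6y^2 - 8y + 3) = -30y^2 + 40y - 15
Sum: 6y^4 + 4y^3 - 43y^2 + 46y - 15


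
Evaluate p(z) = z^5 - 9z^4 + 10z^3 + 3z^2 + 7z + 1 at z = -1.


Using direct substitution:
  1 * (-1)^5 = -1
  -9 * (-1)^4 = -9
  10 * (-1)^3 = -10
  3 * (-1)^2 = 3
  7 * (-1)^1 = -7
  constant: 1
Sum = -1 - 9 - 10 + 3 - 7 + 1 = -23


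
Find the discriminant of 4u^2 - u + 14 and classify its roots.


D = b^2 - 4ac = (-1)^2 - 4(4)(14) = 1 - 224 = -223
Since D < 0: two complex conjugate roots (no real roots)


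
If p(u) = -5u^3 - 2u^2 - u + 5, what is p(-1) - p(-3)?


p(-1) = 9
p(-3) = 125
p(-1) - p(-3) = 9 - 125 = -116


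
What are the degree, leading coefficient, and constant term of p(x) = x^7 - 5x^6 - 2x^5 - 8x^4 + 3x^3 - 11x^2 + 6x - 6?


Highest power of x is 7, with coefficient 1. Constant term is -6.
Degree = 7, leading coefficient = 1, constant term = -6


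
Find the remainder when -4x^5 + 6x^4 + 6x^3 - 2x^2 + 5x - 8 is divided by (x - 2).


By the Remainder Theorem, the remainder equals p(2):
  -4*(2)^5 = -128
  6*(2)^4 = 96
  6*(2)^3 = 48
  -2*(2)^2 = -8
  5*(2)^1 = 10
  constant: -8
Sum: -128 + 96 + 48 - 8 + 10 - 8 = 10


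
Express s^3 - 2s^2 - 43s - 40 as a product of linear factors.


Try integer roots (divisors of -40). s=-1: p(-1)=0.
Divide out (s + 1): quotient is s^2 - 3s - 40.
Factor the quadratic: (s + 5)(s - 8)
Result: (s + 1)(s + 5)(s - 8)


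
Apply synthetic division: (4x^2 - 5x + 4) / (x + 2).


Synthetic division with c = -2. Coefficients: 4, -5, 4
Bring down 4.
  4 * -2 = -8; -8 - 5 = -13
  -13 * -2 = 26; 26 + 4 = 30
Quotient: 4x - 13, Remainder: 30


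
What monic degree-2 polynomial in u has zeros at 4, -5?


p(u) = (u - 4)(u + 5)
Expand: u^2 + u - 20


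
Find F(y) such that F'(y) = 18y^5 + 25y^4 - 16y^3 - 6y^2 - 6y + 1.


Reverse power rule on each term:
  ∫ 18y^5 dy = 3y^6
  ∫ 25y^4 dy = 5y^5
  ∫ -16y^3 dy = -4y^4
  ∫ -6y^2 dy = -2y^3
  ∫ -6y dy = -3y^2
  ∫ 1 dy = y
F(y) = 3y^6 + 5y^5 - 4y^4 - 2y^3 - 3y^2 + y + C


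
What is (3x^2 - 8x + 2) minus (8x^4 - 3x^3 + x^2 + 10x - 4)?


Distribute the minus sign:
  (3x^2 - 8x + 2)
- (8x^4 - 3x^3 + x^2 + 10x - 4)
Negate second polynomial: -8x^4 + 3x^3 - x^2 - 10x + 4
Add: -8x^4 + 3x^3 + 2x^2 - 18x + 6


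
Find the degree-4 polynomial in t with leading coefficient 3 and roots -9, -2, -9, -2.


p(t) = 3(t + 9)(t + 2)(t + 9)(t + 2)
Expand: 3t^4 + 66t^3 + 471t^2 + 1188t + 972


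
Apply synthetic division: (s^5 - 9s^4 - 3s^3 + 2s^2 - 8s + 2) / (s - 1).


Synthetic division with c = 1. Coefficients: 1, -9, -3, 2, -8, 2
Bring down 1.
  1 * 1 = 1; 1 - 9 = -8
  -8 * 1 = -8; -8 - 3 = -11
  -11 * 1 = -11; -11 + 2 = -9
  -9 * 1 = -9; -9 - 8 = -17
  -17 * 1 = -17; -17 + 2 = -15
Quotient: s^4 - 8s^3 - 11s^2 - 9s - 17, Remainder: -15


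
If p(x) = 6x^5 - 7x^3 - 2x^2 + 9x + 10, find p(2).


Using direct substitution:
  6 * (2)^5 = 192
  0 * (2)^4 = 0
  -7 * (2)^3 = -56
  -2 * (2)^2 = -8
  9 * (2)^1 = 18
  constant: 10
Sum = 192 + 0 - 56 - 8 + 18 + 10 = 156


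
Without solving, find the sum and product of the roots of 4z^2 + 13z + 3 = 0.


For az^2+bz+c=0: sum = -b/a, product = c/a.
a=4, b=13, c=3
Sum = -(13)/4 = -13/4
Product = (3)/4 = 3/4


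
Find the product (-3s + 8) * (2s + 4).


Distribute each term of the first polynomial:
  (-3s)(2s + 4) = -6s^2 - 12s
  (8)(2s + 4) = 16s + 32
Sum: -6s^2 + 4s + 32


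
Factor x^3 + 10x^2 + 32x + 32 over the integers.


Try integer roots (divisors of 32). x=-2: p(-2)=0.
Divide out (x + 2): quotient is x^2 + 8x + 16.
Factor the quadratic: (x + 4)(x + 4)
Result: (x + 2)(x + 4)(x + 4)


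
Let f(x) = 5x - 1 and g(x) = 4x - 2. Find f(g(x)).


Substitute g(x) into f:
f(g(x)) = 5*(4x - 2) + (-1)
Expand and combine: 20x - 11


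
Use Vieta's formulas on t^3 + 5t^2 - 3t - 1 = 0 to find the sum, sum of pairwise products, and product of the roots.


Monic cubic t^3+bt^2+ct+d=0: sum=-b, pairwise sum=c, product=-d.
b=5, c=-3, d=-1
r1+r2+r3 = -5
r1r2+r1r3+r2r3 = -3
r1r2r3 = 1


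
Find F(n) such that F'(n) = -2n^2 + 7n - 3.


Reverse power rule on each term:
  ∫ -2n^2 dn = -(2/3)n^3
  ∫ 7n dn = (7/2)n^2
  ∫ -3 dn = -3n
F(n) = -(2/3)n^3 + (7/2)n^2 - 3n + C


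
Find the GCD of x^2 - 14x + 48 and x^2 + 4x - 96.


Factor each:
  x^2 - 14x + 48 = (x - 8)(x - 6)
  x^2 + 4x - 96 = (x - 8)(x + 12)
Common monic factor: x - 8


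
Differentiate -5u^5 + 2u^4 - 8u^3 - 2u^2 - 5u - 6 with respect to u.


Apply the power rule term by term:
  d/du(-5u^5) = -25u^4
  d/du(2u^4) = 8u^3
  d/du(-8u^3) = -24u^2
  d/du(-2u^2) = -4u
  d/du(-5u) = -5
  d/du(-6) = 0
p'(u) = -25u^4 + 8u^3 - 24u^2 - 4u - 5


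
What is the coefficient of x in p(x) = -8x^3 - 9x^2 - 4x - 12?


Read off the coefficient of x: -4


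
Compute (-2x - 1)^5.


Expand (-2x - 1)^5 by repeated multiplication:
  (-2x - 1)^2 = 4x^2 + 4x + 1
  (-2x - 1)^3 = -8x^3 - 12x^2 - 6x - 1
  (-2x - 1)^4 = 16x^4 + 32x^3 + 24x^2 + 8x + 1
= -32x^5 - 80x^4 - 80x^3 - 40x^2 - 10x - 1


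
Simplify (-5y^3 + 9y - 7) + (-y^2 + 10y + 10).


Align terms by degree and add:
  -5y^3 + 9y - 7
  -y^2 + 10y + 10
= -5y^3 - y^2 + 19y + 3


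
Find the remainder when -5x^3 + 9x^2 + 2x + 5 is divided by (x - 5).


By the Remainder Theorem, the remainder equals p(5):
  -5*(5)^3 = -625
  9*(5)^2 = 225
  2*(5)^1 = 10
  constant: 5
Sum: -625 + 225 + 10 + 5 = -385


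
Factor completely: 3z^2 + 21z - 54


Roots satisfy r1 + r2 = -b/a = -7 and r1*r2 = c/a = -18.
So r1 = -9, r2 = 2.
3z^2 + 21z - 54 = 3(z - r1)(z - r2) = 3(z + 9)(z - 2)


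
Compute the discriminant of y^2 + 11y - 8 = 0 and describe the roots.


D = b^2 - 4ac = (11)^2 - 4(1)(-8) = 121 + 32 = 153
Since D > 0: two distinct irrational roots


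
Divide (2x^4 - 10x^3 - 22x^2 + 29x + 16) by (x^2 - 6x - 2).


(2x^4 - 10x^3 - 22x^2 + 29x + 16) / (x^2 - 6x - 2)
Step 1: 2x^2 * (x^2 - 6x - 2) = 2x^4 - 12x^3 - 4x^2; subtract.
Step 2: 2x * (x^2 - 6x - 2) = 2x^3 - 12x^2 - 4x; subtract.
Step 3: -6 * (x^2 - 6x - 2) = -6x^2 + 36x + 12; subtract.
Quotient: 2x^2 + 2x - 6, Remainder: -3x + 4


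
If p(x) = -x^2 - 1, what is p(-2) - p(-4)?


p(-2) = -5
p(-4) = -17
p(-2) - p(-4) = -5 + 17 = 12


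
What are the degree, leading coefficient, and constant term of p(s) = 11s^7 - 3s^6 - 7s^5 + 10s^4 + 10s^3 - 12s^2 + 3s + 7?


Highest power of s is 7, with coefficient 11. Constant term is 7.
Degree = 7, leading coefficient = 11, constant term = 7


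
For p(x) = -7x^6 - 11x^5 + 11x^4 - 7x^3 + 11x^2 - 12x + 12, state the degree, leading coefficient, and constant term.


Highest power of x is 6, with coefficient -7. Constant term is 12.
Degree = 6, leading coefficient = -7, constant term = 12


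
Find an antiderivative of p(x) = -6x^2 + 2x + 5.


Reverse power rule on each term:
  ∫ -6x^2 dx = -2x^3
  ∫ 2x dx = x^2
  ∫ 5 dx = 5x
F(x) = -2x^3 + x^2 + 5x + C


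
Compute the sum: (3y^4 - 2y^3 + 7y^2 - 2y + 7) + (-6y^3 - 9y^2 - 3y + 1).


Align terms by degree and add:
  3y^4 - 2y^3 + 7y^2 - 2y + 7
  -6y^3 - 9y^2 - 3y + 1
= 3y^4 - 8y^3 - 2y^2 - 5y + 8


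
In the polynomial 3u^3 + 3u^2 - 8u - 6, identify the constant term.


Read off the constant term: -6


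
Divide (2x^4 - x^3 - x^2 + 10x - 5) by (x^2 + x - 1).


(2x^4 - x^3 - x^2 + 10x - 5) / (x^2 + x - 1)
Step 1: 2x^2 * (x^2 + x - 1) = 2x^4 + 2x^3 - 2x^2; subtract.
Step 2: -3x * (x^2 + x - 1) = -3x^3 - 3x^2 + 3x; subtract.
Step 3: 4 * (x^2 + x - 1) = 4x^2 + 4x - 4; subtract.
Quotient: 2x^2 - 3x + 4, Remainder: 3x - 1


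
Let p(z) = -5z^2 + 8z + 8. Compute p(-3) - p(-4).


p(-3) = -61
p(-4) = -104
p(-3) - p(-4) = -61 + 104 = 43


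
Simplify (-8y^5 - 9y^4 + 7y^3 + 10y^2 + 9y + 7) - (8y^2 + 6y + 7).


Distribute the minus sign:
  (-8y^5 - 9y^4 + 7y^3 + 10y^2 + 9y + 7)
- (8y^2 + 6y + 7)
Negate second polynomial: -8y^2 - 6y - 7
Add: -8y^5 - 9y^4 + 7y^3 + 2y^2 + 3y


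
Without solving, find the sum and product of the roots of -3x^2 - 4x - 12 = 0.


For ax^2+bx+c=0: sum = -b/a, product = c/a.
a=-3, b=-4, c=-12
Sum = -(-4)/-3 = -4/3
Product = (-12)/-3 = 4


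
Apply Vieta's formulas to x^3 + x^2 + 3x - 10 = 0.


Monic cubic x^3+bx^2+cx+d=0: sum=-b, pairwise sum=c, product=-d.
b=1, c=3, d=-10
r1+r2+r3 = -1
r1r2+r1r3+r2r3 = 3
r1r2r3 = 10


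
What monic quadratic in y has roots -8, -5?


p(y) = (y + 8)(y + 5)
Expand: y^2 + 13y + 40


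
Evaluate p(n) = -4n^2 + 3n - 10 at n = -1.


Using direct substitution:
  -4 * (-1)^2 = -4
  3 * (-1)^1 = -3
  constant: -10
Sum = -4 - 3 - 10 = -17


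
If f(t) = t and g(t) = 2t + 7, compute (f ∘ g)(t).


Substitute g(t) into f:
f(g(t)) = 1*(2t + 7)
Expand and combine: 2t + 7


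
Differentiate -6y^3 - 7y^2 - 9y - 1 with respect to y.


Apply the power rule term by term:
  d/dy(-6y^3) = -18y^2
  d/dy(-7y^2) = -14y
  d/dy(-9y) = -9
  d/dy(-1) = 0
p'(y) = -18y^2 - 14y - 9


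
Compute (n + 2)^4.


Expand (n + 2)^4 by repeated multiplication:
  (n + 2)^2 = n^2 + 4n + 4
  (n + 2)^3 = n^3 + 6n^2 + 12n + 8
= n^4 + 8n^3 + 24n^2 + 32n + 16


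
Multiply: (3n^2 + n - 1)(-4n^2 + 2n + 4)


Distribute each term of the first polynomial:
  (3n^2)(-4n^2 + 2n + 4) = -12n^4 + 6n^3 + 12n^2
  (n)(-4n^2 + 2n + 4) = -4n^3 + 2n^2 + 4n
  (-1)(-4n^2 + 2n + 4) = 4n^2 - 2n - 4
Sum: -12n^4 + 2n^3 + 18n^2 + 2n - 4


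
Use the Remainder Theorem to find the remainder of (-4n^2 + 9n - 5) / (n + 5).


By the Remainder Theorem, the remainder equals p(-5):
  -4*(-5)^2 = -100
  9*(-5)^1 = -45
  constant: -5
Sum: -100 - 45 - 5 = -150


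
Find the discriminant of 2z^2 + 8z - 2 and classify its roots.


D = b^2 - 4ac = (8)^2 - 4(2)(-2) = 64 + 16 = 80
Since D > 0: two distinct irrational roots


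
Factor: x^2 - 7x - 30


Roots satisfy r1 + r2 = -b/a = 7 and r1*r2 = c/a = -30.
So r1 = 10, r2 = -3.
x^2 - 7x - 30 = (x - r1)(x - r2) = (x - 10)(x + 3)


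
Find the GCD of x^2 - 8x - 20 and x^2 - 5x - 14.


Factor each:
  x^2 - 8x - 20 = (x + 2)(x - 10)
  x^2 - 5x - 14 = (x + 2)(x - 7)
Common monic factor: x + 2


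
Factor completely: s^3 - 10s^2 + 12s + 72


Try integer roots (divisors of 72). s=6: p(6)=0.
Divide out (s - 6): quotient is s^2 - 4s - 12.
Factor the quadratic: (s + 2)(s - 6)
Result: (s - 6)(s + 2)(s - 6)


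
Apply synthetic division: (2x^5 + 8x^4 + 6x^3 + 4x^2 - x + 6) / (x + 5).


Synthetic division with c = -5. Coefficients: 2, 8, 6, 4, -1, 6
Bring down 2.
  2 * -5 = -10; -10 + 8 = -2
  -2 * -5 = 10; 10 + 6 = 16
  16 * -5 = -80; -80 + 4 = -76
  -76 * -5 = 380; 380 - 1 = 379
  379 * -5 = -1895; -1895 + 6 = -1889
Quotient: 2x^4 - 2x^3 + 16x^2 - 76x + 379, Remainder: -1889


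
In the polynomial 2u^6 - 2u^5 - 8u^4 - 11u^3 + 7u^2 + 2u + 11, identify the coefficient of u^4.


Read off the coefficient of u^4: -8


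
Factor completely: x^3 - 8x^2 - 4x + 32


Try integer roots (divisors of 32). x=8: p(8)=0.
Divide out (x - 8): quotient is x^2 - 4.
Factor the quadratic: (x + 2)(x - 2)
Result: (x - 8)(x + 2)(x - 2)


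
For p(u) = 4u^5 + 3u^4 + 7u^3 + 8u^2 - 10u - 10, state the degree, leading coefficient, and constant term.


Highest power of u is 5, with coefficient 4. Constant term is -10.
Degree = 5, leading coefficient = 4, constant term = -10


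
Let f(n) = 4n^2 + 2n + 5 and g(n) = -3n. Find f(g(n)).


Substitute g(n) into f:
f(g(n)) = 4*(-3n)^2 + 2*(-3n) + 5
(-3n)^2 = 9n^2
Expand and combine: 36n^2 - 6n + 5


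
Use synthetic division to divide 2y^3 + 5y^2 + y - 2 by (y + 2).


Synthetic division with c = -2. Coefficients: 2, 5, 1, -2
Bring down 2.
  2 * -2 = -4; -4 + 5 = 1
  1 * -2 = -2; -2 + 1 = -1
  -1 * -2 = 2; 2 - 2 = 0
Quotient: 2y^2 + y - 1, Remainder: 0


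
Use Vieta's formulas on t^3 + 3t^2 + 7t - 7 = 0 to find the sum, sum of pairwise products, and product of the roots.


Monic cubic t^3+bt^2+ct+d=0: sum=-b, pairwise sum=c, product=-d.
b=3, c=7, d=-7
r1+r2+r3 = -3
r1r2+r1r3+r2r3 = 7
r1r2r3 = 7


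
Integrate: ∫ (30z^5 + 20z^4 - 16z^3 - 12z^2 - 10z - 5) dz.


Reverse power rule on each term:
  ∫ 30z^5 dz = 5z^6
  ∫ 20z^4 dz = 4z^5
  ∫ -16z^3 dz = -4z^4
  ∫ -12z^2 dz = -4z^3
  ∫ -10z dz = -5z^2
  ∫ -5 dz = -5z
F(z) = 5z^6 + 4z^5 - 4z^4 - 4z^3 - 5z^2 - 5z + C


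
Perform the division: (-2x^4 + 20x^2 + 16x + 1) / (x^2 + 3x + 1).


(-2x^4 + 20x^2 + 16x + 1) / (x^2 + 3x + 1)
Step 1: -2x^2 * (x^2 + 3x + 1) = -2x^4 - 6x^3 - 2x^2; subtract.
Step 2: 6x * (x^2 + 3x + 1) = 6x^3 + 18x^2 + 6x; subtract.
Step 3: 4 * (x^2 + 3x + 1) = 4x^2 + 12x + 4; subtract.
Quotient: -2x^2 + 6x + 4, Remainder: -2x - 3


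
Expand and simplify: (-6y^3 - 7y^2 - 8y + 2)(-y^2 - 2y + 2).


Distribute each term of the first polynomial:
  (-6y^3)(-y^2 - 2y + 2) = 6y^5 + 12y^4 - 12y^3
  (-7y^2)(-y^2 - 2y + 2) = 7y^4 + 14y^3 - 14y^2
  (-8y)(-y^2 - 2y + 2) = 8y^3 + 16y^2 - 16y
  (2)(-y^2 - 2y + 2) = -2y^2 - 4y + 4
Sum: 6y^5 + 19y^4 + 10y^3 - 20y + 4


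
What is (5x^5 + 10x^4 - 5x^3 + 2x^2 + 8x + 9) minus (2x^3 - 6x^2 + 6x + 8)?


Distribute the minus sign:
  (5x^5 + 10x^4 - 5x^3 + 2x^2 + 8x + 9)
- (2x^3 - 6x^2 + 6x + 8)
Negate second polynomial: -2x^3 + 6x^2 - 6x - 8
Add: 5x^5 + 10x^4 - 7x^3 + 8x^2 + 2x + 1


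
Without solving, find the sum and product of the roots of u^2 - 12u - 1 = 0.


For au^2+bu+c=0: sum = -b/a, product = c/a.
a=1, b=-12, c=-1
Sum = -(-12)/1 = 12
Product = (-1)/1 = -1


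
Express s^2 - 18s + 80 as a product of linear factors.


Roots satisfy r1 + r2 = -b/a = 18 and r1*r2 = c/a = 80.
So r1 = 8, r2 = 10.
s^2 - 18s + 80 = (s - r1)(s - r2) = (s - 8)(s - 10)


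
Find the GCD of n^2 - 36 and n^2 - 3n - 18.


Factor each:
  n^2 - 36 = (n - 6)(n + 6)
  n^2 - 3n - 18 = (n - 6)(n + 3)
Common monic factor: n - 6


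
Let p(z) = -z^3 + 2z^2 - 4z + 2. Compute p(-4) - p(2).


p(-4) = 114
p(2) = -6
p(-4) - p(2) = 114 + 6 = 120


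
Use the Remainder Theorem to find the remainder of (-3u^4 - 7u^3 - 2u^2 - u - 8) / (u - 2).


By the Remainder Theorem, the remainder equals p(2):
  -3*(2)^4 = -48
  -7*(2)^3 = -56
  -2*(2)^2 = -8
  -1*(2)^1 = -2
  constant: -8
Sum: -48 - 56 - 8 - 2 - 8 = -122


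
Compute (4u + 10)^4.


Expand (4u + 10)^4 by repeated multiplication:
  (4u + 10)^2 = 16u^2 + 80u + 100
  (4u + 10)^3 = 64u^3 + 480u^2 + 1200u + 1000
= 256u^4 + 2560u^3 + 9600u^2 + 16000u + 10000


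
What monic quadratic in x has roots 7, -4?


p(x) = (x - 7)(x + 4)
Expand: x^2 - 3x - 28


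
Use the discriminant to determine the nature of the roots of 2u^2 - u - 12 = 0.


D = b^2 - 4ac = (-1)^2 - 4(2)(-12) = 1 + 96 = 97
Since D > 0: two distinct irrational roots


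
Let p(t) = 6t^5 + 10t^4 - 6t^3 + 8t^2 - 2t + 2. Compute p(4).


Using direct substitution:
  6 * (4)^5 = 6144
  10 * (4)^4 = 2560
  -6 * (4)^3 = -384
  8 * (4)^2 = 128
  -2 * (4)^1 = -8
  constant: 2
Sum = 6144 + 2560 - 384 + 128 - 8 + 2 = 8442


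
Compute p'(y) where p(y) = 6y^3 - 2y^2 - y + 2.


Apply the power rule term by term:
  d/dy(6y^3) = 18y^2
  d/dy(-2y^2) = -4y
  d/dy(-y) = -1
  d/dy(2) = 0
p'(y) = 18y^2 - 4y - 1


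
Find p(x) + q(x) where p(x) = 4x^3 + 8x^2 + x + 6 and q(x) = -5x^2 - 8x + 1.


Align terms by degree and add:
  4x^3 + 8x^2 + x + 6
  -5x^2 - 8x + 1
= 4x^3 + 3x^2 - 7x + 7


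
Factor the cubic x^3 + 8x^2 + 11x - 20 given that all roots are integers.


Try integer roots (divisors of -20). x=-4: p(-4)=0.
Divide out (x + 4): quotient is x^2 + 4x - 5.
Factor the quadratic: (x + 5)(x - 1)
Result: (x + 4)(x + 5)(x - 1)


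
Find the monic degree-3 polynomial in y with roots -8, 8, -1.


p(y) = (y + 8)(y - 8)(y + 1)
Expand: y^3 + y^2 - 64y - 64


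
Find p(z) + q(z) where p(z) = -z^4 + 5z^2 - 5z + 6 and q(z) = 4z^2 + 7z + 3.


Align terms by degree and add:
  -z^4 + 5z^2 - 5z + 6
+ 4z^2 + 7z + 3
= -z^4 + 9z^2 + 2z + 9


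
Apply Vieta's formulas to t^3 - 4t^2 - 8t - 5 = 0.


Monic cubic t^3+bt^2+ct+d=0: sum=-b, pairwise sum=c, product=-d.
b=-4, c=-8, d=-5
r1+r2+r3 = 4
r1r2+r1r3+r2r3 = -8
r1r2r3 = 5


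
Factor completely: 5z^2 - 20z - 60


Roots satisfy r1 + r2 = -b/a = 4 and r1*r2 = c/a = -12.
So r1 = -2, r2 = 6.
5z^2 - 20z - 60 = 5(z - r1)(z - r2) = 5(z + 2)(z - 6)


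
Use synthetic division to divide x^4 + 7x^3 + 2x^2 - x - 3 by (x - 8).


Synthetic division with c = 8. Coefficients: 1, 7, 2, -1, -3
Bring down 1.
  1 * 8 = 8; 8 + 7 = 15
  15 * 8 = 120; 120 + 2 = 122
  122 * 8 = 976; 976 - 1 = 975
  975 * 8 = 7800; 7800 - 3 = 7797
Quotient: x^3 + 15x^2 + 122x + 975, Remainder: 7797


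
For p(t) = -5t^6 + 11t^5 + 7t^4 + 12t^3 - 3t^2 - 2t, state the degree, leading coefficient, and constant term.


Highest power of t is 6, with coefficient -5. Constant term is 0.
Degree = 6, leading coefficient = -5, constant term = 0


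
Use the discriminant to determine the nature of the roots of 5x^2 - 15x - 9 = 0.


D = b^2 - 4ac = (-15)^2 - 4(5)(-9) = 225 + 180 = 405
Since D > 0: two distinct irrational roots


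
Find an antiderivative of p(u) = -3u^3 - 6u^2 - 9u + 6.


Reverse power rule on each term:
  ∫ -3u^3 du = -(3/4)u^4
  ∫ -6u^2 du = -2u^3
  ∫ -9u du = -(9/2)u^2
  ∫ 6 du = 6u
F(u) = -(3/4)u^4 - 2u^3 - (9/2)u^2 + 6u + C


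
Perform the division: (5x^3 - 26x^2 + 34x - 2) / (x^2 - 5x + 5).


(5x^3 - 26x^2 + 34x - 2) / (x^2 - 5x + 5)
Step 1: 5x * (x^2 - 5x + 5) = 5x^3 - 25x^2 + 25x; subtract.
Step 2: -1 * (x^2 - 5x + 5) = -x^2 + 5x - 5; subtract.
Quotient: 5x - 1, Remainder: 4x + 3


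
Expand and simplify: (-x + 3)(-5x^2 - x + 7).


Distribute each term of the first polynomial:
  (-x)(-5x^2 - x + 7) = 5x^3 + x^2 - 7x
  (3)(-5x^2 - x + 7) = -15x^2 - 3x + 21
Sum: 5x^3 - 14x^2 - 10x + 21


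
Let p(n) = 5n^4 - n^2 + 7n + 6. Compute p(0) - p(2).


p(0) = 6
p(2) = 96
p(0) - p(2) = 6 - 96 = -90


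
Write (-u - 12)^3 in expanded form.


Expand (-u - 12)^3 by repeated multiplication:
  (-u - 12)^2 = u^2 + 24u + 144
= -u^3 - 36u^2 - 432u - 1728


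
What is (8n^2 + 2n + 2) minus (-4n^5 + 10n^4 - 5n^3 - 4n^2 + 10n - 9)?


Distribute the minus sign:
  (8n^2 + 2n + 2)
- (-4n^5 + 10n^4 - 5n^3 - 4n^2 + 10n - 9)
Negate second polynomial: 4n^5 - 10n^4 + 5n^3 + 4n^2 - 10n + 9
Add: 4n^5 - 10n^4 + 5n^3 + 12n^2 - 8n + 11


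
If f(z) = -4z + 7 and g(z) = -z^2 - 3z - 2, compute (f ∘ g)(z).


Substitute g(z) into f:
f(g(z)) = -4*(-z^2 - 3z - 2) + 7
Expand and combine: 4z^2 + 12z + 15


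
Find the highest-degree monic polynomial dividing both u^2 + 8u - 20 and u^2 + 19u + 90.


Factor each:
  u^2 + 8u - 20 = (u + 10)(u - 2)
  u^2 + 19u + 90 = (u + 10)(u + 9)
Common monic factor: u + 10


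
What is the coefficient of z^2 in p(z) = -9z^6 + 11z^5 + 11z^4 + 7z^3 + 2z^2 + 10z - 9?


Read off the coefficient of z^2: 2


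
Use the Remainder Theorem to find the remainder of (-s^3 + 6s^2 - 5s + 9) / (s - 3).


By the Remainder Theorem, the remainder equals p(3):
  -1*(3)^3 = -27
  6*(3)^2 = 54
  -5*(3)^1 = -15
  constant: 9
Sum: -27 + 54 - 15 + 9 = 21


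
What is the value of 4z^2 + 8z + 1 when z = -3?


Using direct substitution:
  4 * (-3)^2 = 36
  8 * (-3)^1 = -24
  constant: 1
Sum = 36 - 24 + 1 = 13


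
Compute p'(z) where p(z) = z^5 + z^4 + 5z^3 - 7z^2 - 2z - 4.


Apply the power rule term by term:
  d/dz(z^5) = 5z^4
  d/dz(z^4) = 4z^3
  d/dz(5z^3) = 15z^2
  d/dz(-7z^2) = -14z
  d/dz(-2z) = -2
  d/dz(-4) = 0
p'(z) = 5z^4 + 4z^3 + 15z^2 - 14z - 2


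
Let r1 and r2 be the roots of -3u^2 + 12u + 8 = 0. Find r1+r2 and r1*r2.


For au^2+bu+c=0: sum = -b/a, product = c/a.
a=-3, b=12, c=8
Sum = -(12)/-3 = 4
Product = (8)/-3 = -8/3


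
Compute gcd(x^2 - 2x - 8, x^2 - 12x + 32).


Factor each:
  x^2 - 2x - 8 = (x - 4)(x + 2)
  x^2 - 12x + 32 = (x - 4)(x - 8)
Common monic factor: x - 4


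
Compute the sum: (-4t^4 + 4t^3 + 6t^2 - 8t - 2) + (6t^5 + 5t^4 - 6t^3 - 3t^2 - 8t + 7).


Align terms by degree and add:
  -4t^4 + 4t^3 + 6t^2 - 8t - 2
+ 6t^5 + 5t^4 - 6t^3 - 3t^2 - 8t + 7
= 6t^5 + t^4 - 2t^3 + 3t^2 - 16t + 5


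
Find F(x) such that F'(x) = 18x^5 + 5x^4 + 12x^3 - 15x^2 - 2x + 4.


Reverse power rule on each term:
  ∫ 18x^5 dx = 3x^6
  ∫ 5x^4 dx = x^5
  ∫ 12x^3 dx = 3x^4
  ∫ -15x^2 dx = -5x^3
  ∫ -2x dx = -x^2
  ∫ 4 dx = 4x
F(x) = 3x^6 + x^5 + 3x^4 - 5x^3 - x^2 + 4x + C


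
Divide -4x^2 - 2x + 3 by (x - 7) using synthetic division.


Synthetic division with c = 7. Coefficients: -4, -2, 3
Bring down -4.
  -4 * 7 = -28; -28 - 2 = -30
  -30 * 7 = -210; -210 + 3 = -207
Quotient: -4x - 30, Remainder: -207


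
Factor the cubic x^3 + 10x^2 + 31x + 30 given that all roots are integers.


Try integer roots (divisors of 30). x=-3: p(-3)=0.
Divide out (x + 3): quotient is x^2 + 7x + 10.
Factor the quadratic: (x + 5)(x + 2)
Result: (x + 3)(x + 5)(x + 2)


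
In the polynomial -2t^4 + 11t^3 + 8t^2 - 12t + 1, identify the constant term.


Read off the constant term: 1


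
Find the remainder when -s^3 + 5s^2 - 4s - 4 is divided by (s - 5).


By the Remainder Theorem, the remainder equals p(5):
  -1*(5)^3 = -125
  5*(5)^2 = 125
  -4*(5)^1 = -20
  constant: -4
Sum: -125 + 125 - 20 - 4 = -24


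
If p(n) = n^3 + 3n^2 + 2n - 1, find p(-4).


Using direct substitution:
  1 * (-4)^3 = -64
  3 * (-4)^2 = 48
  2 * (-4)^1 = -8
  constant: -1
Sum = -64 + 48 - 8 - 1 = -25


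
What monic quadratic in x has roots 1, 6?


p(x) = (x - 1)(x - 6)
Expand: x^2 - 7x + 6


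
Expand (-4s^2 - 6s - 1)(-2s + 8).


Distribute each term of the first polynomial:
  (-4s^2)(-2s + 8) = 8s^3 - 32s^2
  (-6s)(-2s + 8) = 12s^2 - 48s
  (-1)(-2s + 8) = 2s - 8
Sum: 8s^3 - 20s^2 - 46s - 8


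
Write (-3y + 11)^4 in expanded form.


Expand (-3y + 11)^4 by repeated multiplication:
  (-3y + 11)^2 = 9y^2 - 66y + 121
  (-3y + 11)^3 = -27y^3 + 297y^2 - 1089y + 1331
= 81y^4 - 1188y^3 + 6534y^2 - 15972y + 14641


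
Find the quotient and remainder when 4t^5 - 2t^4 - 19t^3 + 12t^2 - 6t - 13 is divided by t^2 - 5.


(4t^5 - 2t^4 - 19t^3 + 12t^2 - 6t - 13) / (t^2 - 5)
Step 1: 4t^3 * (t^2 - 5) = 4t^5 - 20t^3; subtract.
Step 2: -2t^2 * (t^2 - 5) = -2t^4 + 10t^2; subtract.
Step 3: t * (t^2 - 5) = t^3 - 5t; subtract.
Step 4: 2 * (t^2 - 5) = 2t^2 - 10; subtract.
Quotient: 4t^3 - 2t^2 + t + 2, Remainder: -t - 3


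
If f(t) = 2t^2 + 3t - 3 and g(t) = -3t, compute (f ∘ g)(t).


Substitute g(t) into f:
f(g(t)) = 2*(-3t)^2 + 3*(-3t) + (-3)
(-3t)^2 = 9t^2
Expand and combine: 18t^2 - 9t - 3


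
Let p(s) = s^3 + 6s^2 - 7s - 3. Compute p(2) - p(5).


p(2) = 15
p(5) = 237
p(2) - p(5) = 15 - 237 = -222


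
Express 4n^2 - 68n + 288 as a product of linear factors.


Roots satisfy r1 + r2 = -b/a = 17 and r1*r2 = c/a = 72.
So r1 = 9, r2 = 8.
4n^2 - 68n + 288 = 4(n - r1)(n - r2) = 4(n - 9)(n - 8)


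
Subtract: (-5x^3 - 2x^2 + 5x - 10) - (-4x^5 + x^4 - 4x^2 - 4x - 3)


Distribute the minus sign:
  (-5x^3 - 2x^2 + 5x - 10)
- (-4x^5 + x^4 - 4x^2 - 4x - 3)
Negate second polynomial: 4x^5 - x^4 + 4x^2 + 4x + 3
Add: 4x^5 - x^4 - 5x^3 + 2x^2 + 9x - 7


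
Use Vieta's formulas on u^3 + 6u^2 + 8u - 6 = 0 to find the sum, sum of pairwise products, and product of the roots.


Monic cubic u^3+bu^2+cu+d=0: sum=-b, pairwise sum=c, product=-d.
b=6, c=8, d=-6
r1+r2+r3 = -6
r1r2+r1r3+r2r3 = 8
r1r2r3 = 6


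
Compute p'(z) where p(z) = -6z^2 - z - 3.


Apply the power rule term by term:
  d/dz(-6z^2) = -12z
  d/dz(-z) = -1
  d/dz(-3) = 0
p'(z) = -12z - 1


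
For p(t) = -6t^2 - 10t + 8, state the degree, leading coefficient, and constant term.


Highest power of t is 2, with coefficient -6. Constant term is 8.
Degree = 2, leading coefficient = -6, constant term = 8


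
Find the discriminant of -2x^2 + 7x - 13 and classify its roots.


D = b^2 - 4ac = (7)^2 - 4(-2)(-13) = 49 - 104 = -55
Since D < 0: two complex conjugate roots (no real roots)


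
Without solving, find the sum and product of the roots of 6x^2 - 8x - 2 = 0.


For ax^2+bx+c=0: sum = -b/a, product = c/a.
a=6, b=-8, c=-2
Sum = -(-8)/6 = 4/3
Product = (-2)/6 = -1/3


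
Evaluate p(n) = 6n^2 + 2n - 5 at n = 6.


Using direct substitution:
  6 * (6)^2 = 216
  2 * (6)^1 = 12
  constant: -5
Sum = 216 + 12 - 5 = 223


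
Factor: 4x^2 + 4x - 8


Roots satisfy r1 + r2 = -b/a = -1 and r1*r2 = c/a = -2.
So r1 = 1, r2 = -2.
4x^2 + 4x - 8 = 4(x - r1)(x - r2) = 4(x - 1)(x + 2)


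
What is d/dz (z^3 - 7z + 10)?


Apply the power rule term by term:
  d/dz(z^3) = 3z^2
  d/dz(-7z) = -7
  d/dz(10) = 0
p'(z) = 3z^2 - 7


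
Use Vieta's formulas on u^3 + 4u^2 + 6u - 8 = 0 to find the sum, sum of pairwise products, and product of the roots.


Monic cubic u^3+bu^2+cu+d=0: sum=-b, pairwise sum=c, product=-d.
b=4, c=6, d=-8
r1+r2+r3 = -4
r1r2+r1r3+r2r3 = 6
r1r2r3 = 8


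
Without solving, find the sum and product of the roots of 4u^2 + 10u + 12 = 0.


For au^2+bu+c=0: sum = -b/a, product = c/a.
a=4, b=10, c=12
Sum = -(10)/4 = -5/2
Product = (12)/4 = 3


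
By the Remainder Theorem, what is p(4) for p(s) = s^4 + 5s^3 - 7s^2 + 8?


By the Remainder Theorem, the remainder equals p(4):
  1*(4)^4 = 256
  5*(4)^3 = 320
  -7*(4)^2 = -112
  0*(4)^1 = 0
  constant: 8
Sum: 256 + 320 - 112 + 0 + 8 = 472


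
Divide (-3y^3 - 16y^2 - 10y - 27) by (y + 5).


(-3y^3 - 16y^2 - 10y - 27) / (y + 5)
Step 1: -3y^2 * (y + 5) = -3y^3 - 15y^2; subtract.
Step 2: -y * (y + 5) = -y^2 - 5y; subtract.
Step 3: -5 * (y + 5) = -5y - 25; subtract.
Quotient: -3y^2 - y - 5, Remainder: -2


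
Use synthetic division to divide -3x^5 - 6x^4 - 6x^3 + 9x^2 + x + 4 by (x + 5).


Synthetic division with c = -5. Coefficients: -3, -6, -6, 9, 1, 4
Bring down -3.
  -3 * -5 = 15; 15 - 6 = 9
  9 * -5 = -45; -45 - 6 = -51
  -51 * -5 = 255; 255 + 9 = 264
  264 * -5 = -1320; -1320 + 1 = -1319
  -1319 * -5 = 6595; 6595 + 4 = 6599
Quotient: -3x^4 + 9x^3 - 51x^2 + 264x - 1319, Remainder: 6599


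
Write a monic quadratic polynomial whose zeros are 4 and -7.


p(x) = (x - 4)(x + 7)
Expand: x^2 + 3x - 28


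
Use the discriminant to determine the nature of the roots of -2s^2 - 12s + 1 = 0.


D = b^2 - 4ac = (-12)^2 - 4(-2)(1) = 144 + 8 = 152
Since D > 0: two distinct irrational roots


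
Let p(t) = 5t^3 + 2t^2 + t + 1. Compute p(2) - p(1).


p(2) = 51
p(1) = 9
p(2) - p(1) = 51 - 9 = 42


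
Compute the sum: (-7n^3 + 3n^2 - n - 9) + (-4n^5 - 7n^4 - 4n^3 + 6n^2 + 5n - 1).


Align terms by degree and add:
  -7n^3 + 3n^2 - n - 9
  -4n^5 - 7n^4 - 4n^3 + 6n^2 + 5n - 1
= -4n^5 - 7n^4 - 11n^3 + 9n^2 + 4n - 10


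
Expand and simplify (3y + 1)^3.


Expand (3y + 1)^3 by repeated multiplication:
  (3y + 1)^2 = 9y^2 + 6y + 1
= 27y^3 + 27y^2 + 9y + 1


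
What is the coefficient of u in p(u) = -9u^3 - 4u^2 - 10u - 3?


Read off the coefficient of u: -10


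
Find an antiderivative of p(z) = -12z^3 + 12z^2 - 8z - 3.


Reverse power rule on each term:
  ∫ -12z^3 dz = -3z^4
  ∫ 12z^2 dz = 4z^3
  ∫ -8z dz = -4z^2
  ∫ -3 dz = -3z
F(z) = -3z^4 + 4z^3 - 4z^2 - 3z + C


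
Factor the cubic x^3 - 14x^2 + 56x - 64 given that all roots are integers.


Try integer roots (divisors of -64). x=8: p(8)=0.
Divide out (x - 8): quotient is x^2 - 6x + 8.
Factor the quadratic: (x - 2)(x - 4)
Result: (x - 8)(x - 2)(x - 4)


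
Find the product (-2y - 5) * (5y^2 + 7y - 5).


Distribute each term of the first polynomial:
  (-2y)(5y^2 + 7y - 5) = -10y^3 - 14y^2 + 10y
  (-5)(5y^2 + 7y - 5) = -25y^2 - 35y + 25
Sum: -10y^3 - 39y^2 - 25y + 25


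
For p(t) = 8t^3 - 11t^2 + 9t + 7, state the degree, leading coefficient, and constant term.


Highest power of t is 3, with coefficient 8. Constant term is 7.
Degree = 3, leading coefficient = 8, constant term = 7


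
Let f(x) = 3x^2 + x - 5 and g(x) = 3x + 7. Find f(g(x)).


Substitute g(x) into f:
f(g(x)) = 3*(3x + 7)^2 + 1*(3x + 7) + (-5)
(3x + 7)^2 = 9x^2 + 42x + 49
Expand and combine: 27x^2 + 129x + 149


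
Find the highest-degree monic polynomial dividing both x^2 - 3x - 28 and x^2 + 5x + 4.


Factor each:
  x^2 - 3x - 28 = (x + 4)(x - 7)
  x^2 + 5x + 4 = (x + 4)(x + 1)
Common monic factor: x + 4


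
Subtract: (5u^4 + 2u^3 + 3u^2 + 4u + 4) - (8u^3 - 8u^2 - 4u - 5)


Distribute the minus sign:
  (5u^4 + 2u^3 + 3u^2 + 4u + 4)
- (8u^3 - 8u^2 - 4u - 5)
Negate second polynomial: -8u^3 + 8u^2 + 4u + 5
Add: 5u^4 - 6u^3 + 11u^2 + 8u + 9


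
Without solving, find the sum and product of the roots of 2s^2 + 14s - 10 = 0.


For as^2+bs+c=0: sum = -b/a, product = c/a.
a=2, b=14, c=-10
Sum = -(14)/2 = -7
Product = (-10)/2 = -5


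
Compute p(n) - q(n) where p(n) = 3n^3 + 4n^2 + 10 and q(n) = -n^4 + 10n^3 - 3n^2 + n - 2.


Distribute the minus sign:
  (3n^3 + 4n^2 + 10)
- (-n^4 + 10n^3 - 3n^2 + n - 2)
Negate second polynomial: n^4 - 10n^3 + 3n^2 - n + 2
Add: n^4 - 7n^3 + 7n^2 - n + 12


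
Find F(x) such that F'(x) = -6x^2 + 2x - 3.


Reverse power rule on each term:
  ∫ -6x^2 dx = -2x^3
  ∫ 2x dx = x^2
  ∫ -3 dx = -3x
F(x) = -2x^3 + x^2 - 3x + C


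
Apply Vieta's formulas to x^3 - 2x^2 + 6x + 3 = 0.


Monic cubic x^3+bx^2+cx+d=0: sum=-b, pairwise sum=c, product=-d.
b=-2, c=6, d=3
r1+r2+r3 = 2
r1r2+r1r3+r2r3 = 6
r1r2r3 = -3


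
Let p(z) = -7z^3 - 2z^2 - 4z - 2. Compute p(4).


Using direct substitution:
  -7 * (4)^3 = -448
  -2 * (4)^2 = -32
  -4 * (4)^1 = -16
  constant: -2
Sum = -448 - 32 - 16 - 2 = -498


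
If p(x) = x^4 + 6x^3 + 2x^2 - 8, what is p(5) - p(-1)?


p(5) = 1417
p(-1) = -11
p(5) - p(-1) = 1417 + 11 = 1428


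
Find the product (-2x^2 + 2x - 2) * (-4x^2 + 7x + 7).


Distribute each term of the first polynomial:
  (-2x^2)(-4x^2 + 7x + 7) = 8x^4 - 14x^3 - 14x^2
  (2x)(-4x^2 + 7x + 7) = -8x^3 + 14x^2 + 14x
  (-2)(-4x^2 + 7x + 7) = 8x^2 - 14x - 14
Sum: 8x^4 - 22x^3 + 8x^2 - 14


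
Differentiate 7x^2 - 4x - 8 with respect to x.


Apply the power rule term by term:
  d/dx(7x^2) = 14x
  d/dx(-4x) = -4
  d/dx(-8) = 0
p'(x) = 14x - 4


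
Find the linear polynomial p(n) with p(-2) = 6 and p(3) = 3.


p(n) = mn + b. Using p(-2)=6, p(3)=3:
m = (6 - 3)/(-2 - 3) = 3/-5 = -3/5
b = 6 - m*(-2) = 6 - 6/5 = 24/5
p(n) = -(3/5)n + (24/5)


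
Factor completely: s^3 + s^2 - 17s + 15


Try integer roots (divisors of 15). s=3: p(3)=0.
Divide out (s - 3): quotient is s^2 + 4s - 5.
Factor the quadratic: (s + 5)(s - 1)
Result: (s - 3)(s + 5)(s - 1)


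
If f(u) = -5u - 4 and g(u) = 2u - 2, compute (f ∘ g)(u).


Substitute g(u) into f:
f(g(u)) = -5*(2u - 2) + (-4)
Expand and combine: -10u + 6


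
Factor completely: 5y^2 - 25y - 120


Roots satisfy r1 + r2 = -b/a = 5 and r1*r2 = c/a = -24.
So r1 = -3, r2 = 8.
5y^2 - 25y - 120 = 5(y - r1)(y - r2) = 5(y + 3)(y - 8)


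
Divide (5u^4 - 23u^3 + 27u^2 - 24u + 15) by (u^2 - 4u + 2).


(5u^4 - 23u^3 + 27u^2 - 24u + 15) / (u^2 - 4u + 2)
Step 1: 5u^2 * (u^2 - 4u + 2) = 5u^4 - 20u^3 + 10u^2; subtract.
Step 2: -3u * (u^2 - 4u + 2) = -3u^3 + 12u^2 - 6u; subtract.
Step 3: 5 * (u^2 - 4u + 2) = 5u^2 - 20u + 10; subtract.
Quotient: 5u^2 - 3u + 5, Remainder: 2u + 5


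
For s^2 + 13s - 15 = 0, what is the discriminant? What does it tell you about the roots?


D = b^2 - 4ac = (13)^2 - 4(1)(-15) = 169 + 60 = 229
Since D > 0: two distinct irrational roots
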